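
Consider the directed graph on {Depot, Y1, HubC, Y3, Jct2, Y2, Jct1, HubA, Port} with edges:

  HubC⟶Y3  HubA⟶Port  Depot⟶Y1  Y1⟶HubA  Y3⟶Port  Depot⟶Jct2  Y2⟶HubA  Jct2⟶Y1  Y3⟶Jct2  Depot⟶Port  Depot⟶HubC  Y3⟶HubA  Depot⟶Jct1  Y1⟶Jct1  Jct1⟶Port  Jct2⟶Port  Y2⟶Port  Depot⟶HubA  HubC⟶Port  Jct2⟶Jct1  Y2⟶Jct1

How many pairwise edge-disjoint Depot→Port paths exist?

5

Assign every edge capacity 1; by Menger, the answer equals the max flow.
Path Depot→Port (+1); total 1.
Path Depot→HubC→Port (+1); total 2.
Path Depot→Jct2→Port (+1); total 3.
Path Depot→Jct1→Port (+1); total 4.
Path Depot→HubA→Port (+1); total 5.
No residual Depot→Port path; max flow = 5.
Certifying cut of size 5: {Depot→HubC, Depot→Jct2, Depot→Port, HubA→Port, Jct1→Port}.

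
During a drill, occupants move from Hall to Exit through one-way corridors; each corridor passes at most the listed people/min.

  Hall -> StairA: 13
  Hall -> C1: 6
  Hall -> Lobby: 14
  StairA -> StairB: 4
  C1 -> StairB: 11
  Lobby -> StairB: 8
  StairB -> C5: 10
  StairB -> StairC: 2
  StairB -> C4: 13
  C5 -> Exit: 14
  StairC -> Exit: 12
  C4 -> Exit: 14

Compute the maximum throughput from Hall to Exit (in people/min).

Augment Hall→StairA→StairB→C5→Exit: bottleneck 4, flow now 4.
Augment Hall→C1→StairB→C5→Exit: bottleneck 6, flow now 10.
Augment Hall→Lobby→StairB→StairC→Exit: bottleneck 2, flow now 12.
Augment Hall→Lobby→StairB→C4→Exit: bottleneck 6, flow now 18.
No augmenting path remains; maximum flow = 18.
In the residual graph, reachable from Hall: {Hall, StairA, Lobby}.
Min-cut edges: Hall→C1 (6), StairA→StairB (4), Lobby→StairB (8); capacity 6 + 4 + 8 = 18.
This cut is saturated, so no flow can exceed 18.

18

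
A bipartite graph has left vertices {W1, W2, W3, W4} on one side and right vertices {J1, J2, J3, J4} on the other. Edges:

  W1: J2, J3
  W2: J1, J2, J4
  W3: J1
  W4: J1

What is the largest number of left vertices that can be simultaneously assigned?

3

Unit-capacity flow: source→left, listed edges, right→sink; max matching = max flow.
Augmenting path W1→J2 (+1); matched 1.
Augmenting path W2→J1 (+1); matched 2.
Augmenting path W3→J1→W2→J4 (+1); matched 3.
No augmenting path remains; maximum matching = 3.
König certificate: {W1, W2, J1} is a vertex cover of size 3 (every listed pair touches it), so no matching can be larger.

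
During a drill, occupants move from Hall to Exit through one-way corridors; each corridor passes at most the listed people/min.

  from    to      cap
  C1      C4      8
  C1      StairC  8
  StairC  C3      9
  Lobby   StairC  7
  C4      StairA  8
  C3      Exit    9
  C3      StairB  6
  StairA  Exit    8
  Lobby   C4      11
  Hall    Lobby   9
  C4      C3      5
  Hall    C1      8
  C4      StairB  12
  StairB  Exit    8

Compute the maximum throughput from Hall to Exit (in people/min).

Augment Hall→Lobby→C4→C3→Exit: bottleneck 5, flow now 5.
Augment Hall→Lobby→C4→StairA→Exit: bottleneck 4, flow now 9.
Augment Hall→C1→C4→StairA→Exit: bottleneck 4, flow now 13.
Augment Hall→C1→C4→StairB→Exit: bottleneck 4, flow now 17.
No augmenting path remains; maximum flow = 17.
In the residual graph, reachable from Hall: {Hall}.
Min-cut edges: Hall→Lobby (9), Hall→C1 (8); capacity 9 + 8 = 17.
This cut is saturated, so no flow can exceed 17.

17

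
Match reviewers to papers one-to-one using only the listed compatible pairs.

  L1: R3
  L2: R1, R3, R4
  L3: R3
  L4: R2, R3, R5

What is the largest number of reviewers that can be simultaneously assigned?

3

Unit-capacity flow: source→left, listed edges, right→sink; max matching = max flow.
Augmenting path L1→R3 (+1); matched 1.
Augmenting path L2→R1 (+1); matched 2.
Augmenting path L4→R2 (+1); matched 3.
No augmenting path remains; maximum matching = 3.
König certificate: {L2, L4, R3} is a vertex cover of size 3 (every listed pair touches it), so no matching can be larger.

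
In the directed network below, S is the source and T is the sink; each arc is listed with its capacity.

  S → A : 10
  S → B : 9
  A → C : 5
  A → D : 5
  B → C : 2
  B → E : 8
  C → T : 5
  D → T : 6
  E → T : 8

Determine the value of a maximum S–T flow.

Augment S→A→C→T: bottleneck 5, flow now 5.
Augment S→A→D→T: bottleneck 5, flow now 10.
Augment S→B→E→T: bottleneck 8, flow now 18.
No augmenting path remains; maximum flow = 18.
In the residual graph, reachable from S: {S, A, B, C}.
Min-cut edges: A→D (5), B→E (8), C→T (5); capacity 5 + 8 + 5 = 18.
This cut is saturated, so no flow can exceed 18.

18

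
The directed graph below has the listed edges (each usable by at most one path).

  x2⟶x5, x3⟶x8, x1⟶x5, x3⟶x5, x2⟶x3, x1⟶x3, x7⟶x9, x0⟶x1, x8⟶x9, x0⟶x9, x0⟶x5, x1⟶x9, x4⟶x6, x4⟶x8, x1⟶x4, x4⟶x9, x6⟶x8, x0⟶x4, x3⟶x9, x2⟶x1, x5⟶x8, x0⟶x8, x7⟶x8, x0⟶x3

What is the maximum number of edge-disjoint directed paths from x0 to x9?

Assign every edge capacity 1; by Menger, the answer equals the max flow.
Path x0→x9 (+1); total 1.
Path x0→x1→x9 (+1); total 2.
Path x0→x3→x9 (+1); total 3.
Path x0→x4→x9 (+1); total 4.
Path x0→x8→x9 (+1); total 5.
No residual x0→x9 path; max flow = 5.
Certifying cut of size 5: {x0→x1, x0→x3, x0→x4, x0→x9, x8→x9}.

5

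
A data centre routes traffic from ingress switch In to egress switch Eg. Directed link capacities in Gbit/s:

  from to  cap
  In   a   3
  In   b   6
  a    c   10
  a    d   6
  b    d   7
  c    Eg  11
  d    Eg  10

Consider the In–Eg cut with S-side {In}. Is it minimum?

Given cut capacity: 3 + 6 = 9.
Augment In→a→c→Eg: bottleneck 3, flow now 3.
Augment In→b→d→Eg: bottleneck 6, flow now 9.
No augmenting path remains; maximum flow = 9.
Cut capacity 9 equals the max flow, so it is a minimum cut.

Yes — it is a minimum cut (capacity 9).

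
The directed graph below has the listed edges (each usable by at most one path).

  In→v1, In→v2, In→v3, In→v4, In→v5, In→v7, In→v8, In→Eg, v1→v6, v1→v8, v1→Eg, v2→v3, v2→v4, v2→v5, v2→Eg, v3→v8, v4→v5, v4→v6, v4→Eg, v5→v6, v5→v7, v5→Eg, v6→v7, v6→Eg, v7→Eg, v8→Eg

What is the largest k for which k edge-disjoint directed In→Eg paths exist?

Assign every edge capacity 1; by Menger, the answer equals the max flow.
Path In→Eg (+1); total 1.
Path In→v1→Eg (+1); total 2.
Path In→v2→Eg (+1); total 3.
Path In→v4→Eg (+1); total 4.
Path In→v5→Eg (+1); total 5.
Path In→v7→Eg (+1); total 6.
Path In→v8→Eg (+1); total 7.
No residual In→Eg path; max flow = 7.
Certifying cut of size 7: {In→Eg, In→v1, In→v2, In→v4, In→v5, In→v7, v8→Eg}.

7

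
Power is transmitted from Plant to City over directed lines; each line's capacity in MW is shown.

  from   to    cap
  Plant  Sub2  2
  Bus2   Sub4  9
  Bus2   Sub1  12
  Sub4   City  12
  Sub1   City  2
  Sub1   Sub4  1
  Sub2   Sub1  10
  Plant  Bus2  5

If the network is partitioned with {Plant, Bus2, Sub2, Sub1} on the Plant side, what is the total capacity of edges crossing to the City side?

Edges leaving {Plant, Bus2, Sub2, Sub1}: Bus2→Sub4 (9), Sub1→Sub4 (1), Sub1→City (2).
Cut capacity = 9 + 1 + 2 = 12.

12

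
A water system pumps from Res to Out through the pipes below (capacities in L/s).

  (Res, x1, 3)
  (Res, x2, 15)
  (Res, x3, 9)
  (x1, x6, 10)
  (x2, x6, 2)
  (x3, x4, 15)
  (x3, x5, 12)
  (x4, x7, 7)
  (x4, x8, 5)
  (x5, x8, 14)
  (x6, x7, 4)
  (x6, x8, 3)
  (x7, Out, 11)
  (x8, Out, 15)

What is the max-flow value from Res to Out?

14

Augment Res→x1→x6→x7→Out: bottleneck 3, flow now 3.
Augment Res→x2→x6→x7→Out: bottleneck 1, flow now 4.
Augment Res→x2→x6→x8→Out: bottleneck 1, flow now 5.
Augment Res→x3→x4→x7→Out: bottleneck 7, flow now 12.
Augment Res→x3→x4→x8→Out: bottleneck 2, flow now 14.
No augmenting path remains; maximum flow = 14.
In the residual graph, reachable from Res: {Res, x2}.
Min-cut edges: Res→x1 (3), Res→x3 (9), x2→x6 (2); capacity 3 + 9 + 2 = 14.
This cut is saturated, so no flow can exceed 14.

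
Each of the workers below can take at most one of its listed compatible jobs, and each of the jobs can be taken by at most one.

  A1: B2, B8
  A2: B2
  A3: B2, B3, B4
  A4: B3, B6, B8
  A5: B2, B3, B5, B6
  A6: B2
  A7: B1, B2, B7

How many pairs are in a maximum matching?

Unit-capacity flow: source→left, listed edges, right→sink; max matching = max flow.
Augmenting path A1→B2 (+1); matched 1.
Augmenting path A3→B3 (+1); matched 2.
Augmenting path A4→B6 (+1); matched 3.
Augmenting path A5→B5 (+1); matched 4.
Augmenting path A7→B1 (+1); matched 5.
Augmenting path A2→B2→A1→B8 (+1); matched 6.
No augmenting path remains; maximum matching = 6.
König certificate: {A1, A3, A4, A5, A7, B2} is a vertex cover of size 6 (every listed pair touches it), so no matching can be larger.

6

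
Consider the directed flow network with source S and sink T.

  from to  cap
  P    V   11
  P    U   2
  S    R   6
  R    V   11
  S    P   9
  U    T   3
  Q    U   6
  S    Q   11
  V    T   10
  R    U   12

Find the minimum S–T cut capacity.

13

Augment S→P→U→T: bottleneck 2, flow now 2.
Augment S→P→V→T: bottleneck 7, flow now 9.
Augment S→Q→U→T: bottleneck 1, flow now 10.
Augment S→R→V→T: bottleneck 3, flow now 13.
No augmenting path remains; maximum flow = 13.
By max-flow min-cut, the minimum cut capacity equals the max flow.
In the residual graph, reachable from S: {S, P, Q, R, U, V}.
Min-cut edges: U→T (3), V→T (10); capacity 3 + 10 = 13.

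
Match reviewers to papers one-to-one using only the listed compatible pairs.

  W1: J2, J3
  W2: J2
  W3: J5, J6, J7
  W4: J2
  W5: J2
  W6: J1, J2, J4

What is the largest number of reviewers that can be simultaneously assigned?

Unit-capacity flow: source→left, listed edges, right→sink; max matching = max flow.
Augmenting path W1→J2 (+1); matched 1.
Augmenting path W3→J5 (+1); matched 2.
Augmenting path W6→J1 (+1); matched 3.
Augmenting path W2→J2→W1→J3 (+1); matched 4.
No augmenting path remains; maximum matching = 4.
König certificate: {W1, W3, W6, J2} is a vertex cover of size 4 (every listed pair touches it), so no matching can be larger.

4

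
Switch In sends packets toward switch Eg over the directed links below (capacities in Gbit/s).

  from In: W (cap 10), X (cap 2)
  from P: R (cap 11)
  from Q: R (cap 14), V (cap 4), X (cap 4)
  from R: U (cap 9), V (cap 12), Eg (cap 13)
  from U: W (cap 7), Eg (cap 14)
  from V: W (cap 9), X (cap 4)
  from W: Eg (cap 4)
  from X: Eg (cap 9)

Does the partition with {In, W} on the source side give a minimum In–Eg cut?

Given cut capacity: 2 + 4 = 6.
Augment In→W→Eg: bottleneck 4, flow now 4.
Augment In→X→Eg: bottleneck 2, flow now 6.
No augmenting path remains; maximum flow = 6.
Cut capacity 6 equals the max flow, so it is a minimum cut.

Yes — it is a minimum cut (capacity 6).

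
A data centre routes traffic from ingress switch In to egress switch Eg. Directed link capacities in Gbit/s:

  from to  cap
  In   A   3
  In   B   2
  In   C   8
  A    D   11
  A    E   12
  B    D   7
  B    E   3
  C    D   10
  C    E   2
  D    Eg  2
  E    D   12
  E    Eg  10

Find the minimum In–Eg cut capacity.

Augment In→A→D→Eg: bottleneck 2, flow now 2.
Augment In→A→E→Eg: bottleneck 1, flow now 3.
Augment In→B→E→Eg: bottleneck 2, flow now 5.
Augment In→C→E→Eg: bottleneck 2, flow now 7.
Augment In→C→D→A→E→Eg: bottleneck 2, flow now 9. (uses reverse residual edge)
No augmenting path remains; maximum flow = 9.
By max-flow min-cut, the minimum cut capacity equals the max flow.
In the residual graph, reachable from In: {In, C, D}.
Min-cut edges: In→A (3), In→B (2), C→E (2), D→Eg (2); capacity 3 + 2 + 2 + 2 = 9.

9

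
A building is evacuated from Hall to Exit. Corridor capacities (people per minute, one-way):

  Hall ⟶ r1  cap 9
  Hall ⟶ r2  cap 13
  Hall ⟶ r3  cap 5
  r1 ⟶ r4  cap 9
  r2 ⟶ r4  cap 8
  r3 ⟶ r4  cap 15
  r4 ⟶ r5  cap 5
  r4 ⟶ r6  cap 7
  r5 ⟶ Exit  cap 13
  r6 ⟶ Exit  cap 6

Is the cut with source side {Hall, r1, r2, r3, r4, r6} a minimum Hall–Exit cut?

Yes — it is a minimum cut (capacity 11).

Given cut capacity: 5 + 6 = 11.
Augment Hall→r1→r4→r5→Exit: bottleneck 5, flow now 5.
Augment Hall→r1→r4→r6→Exit: bottleneck 4, flow now 9.
Augment Hall→r2→r4→r6→Exit: bottleneck 2, flow now 11.
No augmenting path remains; maximum flow = 11.
Cut capacity 11 equals the max flow, so it is a minimum cut.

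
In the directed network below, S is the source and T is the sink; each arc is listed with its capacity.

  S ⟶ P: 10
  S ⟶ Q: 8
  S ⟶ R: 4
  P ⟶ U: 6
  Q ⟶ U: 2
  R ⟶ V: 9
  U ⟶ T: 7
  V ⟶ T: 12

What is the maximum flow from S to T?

Augment S→P→U→T: bottleneck 6, flow now 6.
Augment S→Q→U→T: bottleneck 1, flow now 7.
Augment S→R→V→T: bottleneck 4, flow now 11.
No augmenting path remains; maximum flow = 11.
In the residual graph, reachable from S: {S, P, Q, U}.
Min-cut edges: S→R (4), U→T (7); capacity 4 + 7 = 11.
This cut is saturated, so no flow can exceed 11.

11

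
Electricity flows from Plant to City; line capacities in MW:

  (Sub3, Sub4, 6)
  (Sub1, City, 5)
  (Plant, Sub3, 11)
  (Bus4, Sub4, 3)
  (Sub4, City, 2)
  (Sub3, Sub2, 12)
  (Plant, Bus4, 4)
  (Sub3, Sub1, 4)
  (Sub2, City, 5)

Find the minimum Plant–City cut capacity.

11

Augment Plant→Bus4→Sub4→City: bottleneck 2, flow now 2.
Augment Plant→Sub3→Sub2→City: bottleneck 5, flow now 7.
Augment Plant→Sub3→Sub1→City: bottleneck 4, flow now 11.
No augmenting path remains; maximum flow = 11.
By max-flow min-cut, the minimum cut capacity equals the max flow.
In the residual graph, reachable from Plant: {Plant, Bus4, Sub3, Sub2, Sub4}.
Min-cut edges: Sub3→Sub1 (4), Sub2→City (5), Sub4→City (2); capacity 4 + 5 + 2 = 11.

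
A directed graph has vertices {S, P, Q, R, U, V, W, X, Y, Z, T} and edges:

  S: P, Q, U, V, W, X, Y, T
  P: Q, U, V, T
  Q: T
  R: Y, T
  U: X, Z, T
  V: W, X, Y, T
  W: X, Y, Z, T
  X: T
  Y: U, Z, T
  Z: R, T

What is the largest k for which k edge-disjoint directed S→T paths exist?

8

Assign every edge capacity 1; by Menger, the answer equals the max flow.
Path S→T (+1); total 1.
Path S→P→T (+1); total 2.
Path S→Q→T (+1); total 3.
Path S→U→T (+1); total 4.
Path S→V→T (+1); total 5.
Path S→W→T (+1); total 6.
Path S→X→T (+1); total 7.
Path S→Y→T (+1); total 8.
No residual S→T path; max flow = 8.
Certifying cut of size 8: {S→P, S→Q, S→T, S→U, S→V, S→W, S→X, S→Y}.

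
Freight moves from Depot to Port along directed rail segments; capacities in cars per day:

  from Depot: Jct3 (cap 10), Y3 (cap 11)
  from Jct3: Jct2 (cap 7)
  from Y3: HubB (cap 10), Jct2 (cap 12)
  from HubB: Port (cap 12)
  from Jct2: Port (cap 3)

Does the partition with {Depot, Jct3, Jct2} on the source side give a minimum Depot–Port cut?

Given cut capacity: 11 + 3 = 14.
Augment Depot→Jct3→Jct2→Port: bottleneck 3, flow now 3.
Augment Depot→Y3→HubB→Port: bottleneck 10, flow now 13.
No augmenting path remains; maximum flow = 13.
In the residual graph, reachable from Depot: {Depot, Jct3, Y3, Jct2}.
Min-cut edges: Y3→HubB (10), Jct2→Port (3); capacity 10 + 3 = 13.
Cut capacity 14 exceeds the max flow 13, so it is not minimum.

No — its capacity is 14, but the minimum cut has capacity 13.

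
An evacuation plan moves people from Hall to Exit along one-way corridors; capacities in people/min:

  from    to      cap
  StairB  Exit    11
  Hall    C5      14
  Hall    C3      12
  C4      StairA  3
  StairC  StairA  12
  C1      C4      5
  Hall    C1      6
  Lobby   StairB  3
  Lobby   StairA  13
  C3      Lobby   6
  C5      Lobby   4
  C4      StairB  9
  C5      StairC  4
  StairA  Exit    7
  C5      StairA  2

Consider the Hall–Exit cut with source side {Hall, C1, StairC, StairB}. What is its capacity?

54

Edges leaving {Hall, C1, StairC, StairB}: Hall→C3 (12), Hall→C5 (14), C1→C4 (5), StairC→StairA (12), StairB→Exit (11).
Cut capacity = 12 + 14 + 5 + 12 + 11 = 54.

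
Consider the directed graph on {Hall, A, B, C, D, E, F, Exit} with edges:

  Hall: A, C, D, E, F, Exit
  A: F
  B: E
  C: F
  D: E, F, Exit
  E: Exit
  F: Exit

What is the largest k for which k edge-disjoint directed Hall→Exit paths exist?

Assign every edge capacity 1; by Menger, the answer equals the max flow.
Path Hall→Exit (+1); total 1.
Path Hall→D→Exit (+1); total 2.
Path Hall→E→Exit (+1); total 3.
Path Hall→F→Exit (+1); total 4.
No residual Hall→Exit path; max flow = 4.
Certifying cut of size 4: {F→Exit, Hall→D, Hall→E, Hall→Exit}.

4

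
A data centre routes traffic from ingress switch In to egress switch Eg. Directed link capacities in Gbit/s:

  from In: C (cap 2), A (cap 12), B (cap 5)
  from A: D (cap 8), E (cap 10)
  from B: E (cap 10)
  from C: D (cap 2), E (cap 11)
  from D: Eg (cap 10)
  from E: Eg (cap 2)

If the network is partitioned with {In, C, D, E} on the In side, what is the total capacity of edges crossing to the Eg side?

29

Edges leaving {In, C, D, E}: In→A (12), In→B (5), D→Eg (10), E→Eg (2).
Cut capacity = 12 + 5 + 10 + 2 = 29.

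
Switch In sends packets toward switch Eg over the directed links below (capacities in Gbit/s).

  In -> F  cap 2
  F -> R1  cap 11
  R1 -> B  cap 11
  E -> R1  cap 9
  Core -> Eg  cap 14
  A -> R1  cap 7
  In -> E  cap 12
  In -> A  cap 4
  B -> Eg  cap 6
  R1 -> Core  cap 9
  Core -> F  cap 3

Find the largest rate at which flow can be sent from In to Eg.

Augment In→A→R1→B→Eg: bottleneck 4, flow now 4.
Augment In→E→R1→B→Eg: bottleneck 2, flow now 6.
Augment In→E→R1→Core→Eg: bottleneck 7, flow now 13.
Augment In→F→R1→Core→Eg: bottleneck 2, flow now 15.
No augmenting path remains; maximum flow = 15.
In the residual graph, reachable from In: {In, E}.
Min-cut edges: In→A (4), In→F (2), E→R1 (9); capacity 4 + 2 + 9 = 15.
This cut is saturated, so no flow can exceed 15.

15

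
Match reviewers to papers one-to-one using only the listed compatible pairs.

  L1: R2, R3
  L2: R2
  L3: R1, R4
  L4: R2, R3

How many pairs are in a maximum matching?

Unit-capacity flow: source→left, listed edges, right→sink; max matching = max flow.
Augmenting path L1→R2 (+1); matched 1.
Augmenting path L3→R1 (+1); matched 2.
Augmenting path L4→R3 (+1); matched 3.
No augmenting path remains; maximum matching = 3.
König certificate: {L3, R2, R3} is a vertex cover of size 3 (every listed pair touches it), so no matching can be larger.

3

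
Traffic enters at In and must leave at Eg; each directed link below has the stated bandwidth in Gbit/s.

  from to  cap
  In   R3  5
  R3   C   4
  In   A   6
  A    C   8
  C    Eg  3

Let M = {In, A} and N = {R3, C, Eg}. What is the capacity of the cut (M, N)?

13

Edges leaving {In, A}: In→R3 (5), A→C (8).
Cut capacity = 5 + 8 = 13.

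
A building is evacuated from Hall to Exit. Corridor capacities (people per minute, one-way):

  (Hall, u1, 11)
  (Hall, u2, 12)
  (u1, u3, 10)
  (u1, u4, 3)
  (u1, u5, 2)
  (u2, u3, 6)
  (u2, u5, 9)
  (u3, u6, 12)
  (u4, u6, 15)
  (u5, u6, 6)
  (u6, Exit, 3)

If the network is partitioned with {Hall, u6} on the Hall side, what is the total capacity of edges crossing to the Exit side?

Edges leaving {Hall, u6}: Hall→u1 (11), Hall→u2 (12), u6→Exit (3).
Cut capacity = 11 + 12 + 3 = 26.

26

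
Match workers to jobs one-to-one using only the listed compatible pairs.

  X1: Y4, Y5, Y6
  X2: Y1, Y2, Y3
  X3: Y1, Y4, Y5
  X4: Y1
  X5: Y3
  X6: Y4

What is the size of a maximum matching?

6

Unit-capacity flow: source→left, listed edges, right→sink; max matching = max flow.
Augmenting path X1→Y4 (+1); matched 1.
Augmenting path X2→Y1 (+1); matched 2.
Augmenting path X3→Y5 (+1); matched 3.
Augmenting path X5→Y3 (+1); matched 4.
Augmenting path X4→Y1→X2→Y2 (+1); matched 5.
Augmenting path X6→Y4→X1→Y6 (+1); matched 6.
No augmenting path remains; maximum matching = 6.
König certificate: {X1, X2, X3, X4, X5, X6} is a vertex cover of size 6 (every listed pair touches it), so no matching can be larger.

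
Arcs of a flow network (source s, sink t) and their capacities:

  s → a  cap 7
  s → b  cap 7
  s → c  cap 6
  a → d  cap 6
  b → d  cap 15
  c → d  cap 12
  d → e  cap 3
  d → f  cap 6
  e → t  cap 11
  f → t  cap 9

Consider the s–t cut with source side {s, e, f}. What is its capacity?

40

Edges leaving {s, e, f}: s→a (7), s→b (7), s→c (6), e→t (11), f→t (9).
Cut capacity = 7 + 7 + 6 + 11 + 9 = 40.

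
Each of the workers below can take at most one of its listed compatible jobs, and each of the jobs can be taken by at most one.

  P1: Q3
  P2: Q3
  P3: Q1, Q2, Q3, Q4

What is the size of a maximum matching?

Unit-capacity flow: source→left, listed edges, right→sink; max matching = max flow.
Augmenting path P1→Q3 (+1); matched 1.
Augmenting path P3→Q1 (+1); matched 2.
No augmenting path remains; maximum matching = 2.
König certificate: {P3, Q3} is a vertex cover of size 2 (every listed pair touches it), so no matching can be larger.

2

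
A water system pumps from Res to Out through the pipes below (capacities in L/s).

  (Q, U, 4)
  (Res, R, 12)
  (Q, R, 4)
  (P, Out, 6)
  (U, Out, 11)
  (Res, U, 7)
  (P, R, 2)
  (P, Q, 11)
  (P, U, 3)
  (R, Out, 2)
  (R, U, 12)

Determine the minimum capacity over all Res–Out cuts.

13

Augment Res→R→Out: bottleneck 2, flow now 2.
Augment Res→U→Out: bottleneck 7, flow now 9.
Augment Res→R→U→Out: bottleneck 4, flow now 13.
No augmenting path remains; maximum flow = 13.
By max-flow min-cut, the minimum cut capacity equals the max flow.
In the residual graph, reachable from Res: {Res, R, U}.
Min-cut edges: R→Out (2), U→Out (11); capacity 2 + 11 = 13.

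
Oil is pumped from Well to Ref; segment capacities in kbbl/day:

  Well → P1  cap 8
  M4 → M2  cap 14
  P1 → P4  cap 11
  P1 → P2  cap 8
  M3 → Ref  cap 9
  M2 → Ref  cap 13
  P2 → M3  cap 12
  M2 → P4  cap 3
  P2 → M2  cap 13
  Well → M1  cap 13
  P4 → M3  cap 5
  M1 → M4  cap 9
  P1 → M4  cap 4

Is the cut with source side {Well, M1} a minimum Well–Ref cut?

Yes — it is a minimum cut (capacity 17).

Given cut capacity: 8 + 9 = 17.
Augment Well→P1→M4→M2→Ref: bottleneck 4, flow now 4.
Augment Well→P1→P2→M3→Ref: bottleneck 4, flow now 8.
Augment Well→M1→M4→M2→Ref: bottleneck 9, flow now 17.
No augmenting path remains; maximum flow = 17.
Cut capacity 17 equals the max flow, so it is a minimum cut.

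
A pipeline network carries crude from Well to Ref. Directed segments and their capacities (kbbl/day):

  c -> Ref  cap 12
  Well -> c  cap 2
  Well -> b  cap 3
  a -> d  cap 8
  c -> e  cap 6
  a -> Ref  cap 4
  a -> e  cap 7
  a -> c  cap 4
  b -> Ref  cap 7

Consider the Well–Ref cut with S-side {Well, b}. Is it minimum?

No — its capacity is 9, but the minimum cut has capacity 5.

Given cut capacity: 2 + 7 = 9.
Augment Well→b→Ref: bottleneck 3, flow now 3.
Augment Well→c→Ref: bottleneck 2, flow now 5.
No augmenting path remains; maximum flow = 5.
In the residual graph, reachable from Well: {Well}.
Min-cut edges: Well→b (3), Well→c (2); capacity 3 + 2 = 5.
Cut capacity 9 exceeds the max flow 5, so it is not minimum.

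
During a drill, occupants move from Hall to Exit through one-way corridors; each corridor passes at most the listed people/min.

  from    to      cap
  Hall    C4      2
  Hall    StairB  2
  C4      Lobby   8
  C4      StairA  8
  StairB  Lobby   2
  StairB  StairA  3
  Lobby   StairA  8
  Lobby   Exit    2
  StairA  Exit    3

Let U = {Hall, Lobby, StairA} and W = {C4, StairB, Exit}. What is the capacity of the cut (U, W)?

Edges leaving {Hall, Lobby, StairA}: Hall→C4 (2), Hall→StairB (2), Lobby→Exit (2), StairA→Exit (3).
Cut capacity = 2 + 2 + 2 + 3 = 9.

9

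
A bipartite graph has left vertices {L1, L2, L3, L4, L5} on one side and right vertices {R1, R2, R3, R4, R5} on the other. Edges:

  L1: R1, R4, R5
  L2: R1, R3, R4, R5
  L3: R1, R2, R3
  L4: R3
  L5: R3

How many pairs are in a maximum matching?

Unit-capacity flow: source→left, listed edges, right→sink; max matching = max flow.
Augmenting path L1→R1 (+1); matched 1.
Augmenting path L2→R3 (+1); matched 2.
Augmenting path L3→R2 (+1); matched 3.
Augmenting path L4→R3→L2→R4 (+1); matched 4.
No augmenting path remains; maximum matching = 4.
König certificate: {L1, L2, L3, R3} is a vertex cover of size 4 (every listed pair touches it), so no matching can be larger.

4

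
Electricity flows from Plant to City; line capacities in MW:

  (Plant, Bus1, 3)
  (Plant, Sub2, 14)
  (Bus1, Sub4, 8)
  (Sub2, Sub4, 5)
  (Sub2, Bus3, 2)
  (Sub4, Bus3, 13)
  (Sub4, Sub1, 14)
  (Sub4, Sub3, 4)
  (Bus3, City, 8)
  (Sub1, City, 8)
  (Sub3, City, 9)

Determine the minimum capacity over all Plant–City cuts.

Augment Plant→Sub2→Bus3→City: bottleneck 2, flow now 2.
Augment Plant→Bus1→Sub4→Bus3→City: bottleneck 3, flow now 5.
Augment Plant→Sub2→Sub4→Bus3→City: bottleneck 3, flow now 8.
Augment Plant→Sub2→Sub4→Sub1→City: bottleneck 2, flow now 10.
No augmenting path remains; maximum flow = 10.
By max-flow min-cut, the minimum cut capacity equals the max flow.
In the residual graph, reachable from Plant: {Plant, Sub2}.
Min-cut edges: Plant→Bus1 (3), Sub2→Sub4 (5), Sub2→Bus3 (2); capacity 3 + 5 + 2 = 10.

10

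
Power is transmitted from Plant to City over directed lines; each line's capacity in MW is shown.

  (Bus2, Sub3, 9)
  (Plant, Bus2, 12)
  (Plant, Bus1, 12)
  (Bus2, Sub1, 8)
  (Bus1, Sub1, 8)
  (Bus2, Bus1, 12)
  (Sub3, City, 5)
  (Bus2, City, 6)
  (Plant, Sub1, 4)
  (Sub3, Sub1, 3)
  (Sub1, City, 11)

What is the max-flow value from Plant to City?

Augment Plant→Bus2→City: bottleneck 6, flow now 6.
Augment Plant→Sub1→City: bottleneck 4, flow now 10.
Augment Plant→Bus2→Sub3→City: bottleneck 5, flow now 15.
Augment Plant→Bus2→Sub1→City: bottleneck 1, flow now 16.
Augment Plant→Bus1→Sub1→City: bottleneck 6, flow now 22.
No augmenting path remains; maximum flow = 22.
In the residual graph, reachable from Plant: {Plant, Bus2, Bus1, Sub3, Sub1}.
Min-cut edges: Bus2→City (6), Sub3→City (5), Sub1→City (11); capacity 6 + 5 + 11 = 22.
This cut is saturated, so no flow can exceed 22.

22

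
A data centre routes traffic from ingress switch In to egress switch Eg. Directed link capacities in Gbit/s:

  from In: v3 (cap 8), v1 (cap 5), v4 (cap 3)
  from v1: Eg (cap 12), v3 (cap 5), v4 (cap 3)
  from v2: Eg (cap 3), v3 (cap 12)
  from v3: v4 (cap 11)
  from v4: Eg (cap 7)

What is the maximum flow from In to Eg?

Augment In→v1→Eg: bottleneck 5, flow now 5.
Augment In→v4→Eg: bottleneck 3, flow now 8.
Augment In→v3→v4→Eg: bottleneck 4, flow now 12.
No augmenting path remains; maximum flow = 12.
In the residual graph, reachable from In: {In, v3, v4}.
Min-cut edges: In→v1 (5), v4→Eg (7); capacity 5 + 7 = 12.
This cut is saturated, so no flow can exceed 12.

12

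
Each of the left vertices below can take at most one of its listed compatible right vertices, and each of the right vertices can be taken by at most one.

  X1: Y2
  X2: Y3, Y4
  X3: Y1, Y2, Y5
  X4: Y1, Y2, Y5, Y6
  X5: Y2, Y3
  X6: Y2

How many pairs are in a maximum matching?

Unit-capacity flow: source→left, listed edges, right→sink; max matching = max flow.
Augmenting path X1→Y2 (+1); matched 1.
Augmenting path X2→Y3 (+1); matched 2.
Augmenting path X3→Y1 (+1); matched 3.
Augmenting path X4→Y5 (+1); matched 4.
Augmenting path X5→Y3→X2→Y4 (+1); matched 5.
No augmenting path remains; maximum matching = 5.
König certificate: {X2, X3, X4, X5, Y2} is a vertex cover of size 5 (every listed pair touches it), so no matching can be larger.

5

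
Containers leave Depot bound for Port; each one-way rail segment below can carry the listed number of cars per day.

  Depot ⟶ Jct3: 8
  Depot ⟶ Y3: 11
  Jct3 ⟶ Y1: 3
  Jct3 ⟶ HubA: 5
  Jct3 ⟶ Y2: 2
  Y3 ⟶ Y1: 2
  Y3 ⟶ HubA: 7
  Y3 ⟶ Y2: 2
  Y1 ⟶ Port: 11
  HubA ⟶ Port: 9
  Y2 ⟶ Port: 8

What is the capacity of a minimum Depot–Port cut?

18

Augment Depot→Jct3→Y1→Port: bottleneck 3, flow now 3.
Augment Depot→Jct3→HubA→Port: bottleneck 5, flow now 8.
Augment Depot→Y3→Y1→Port: bottleneck 2, flow now 10.
Augment Depot→Y3→HubA→Port: bottleneck 4, flow now 14.
Augment Depot→Y3→Y2→Port: bottleneck 2, flow now 16.
Augment Depot→Y3→HubA→Jct3→Y2→Port: bottleneck 2, flow now 18. (uses reverse residual edge)
No augmenting path remains; maximum flow = 18.
By max-flow min-cut, the minimum cut capacity equals the max flow.
In the residual graph, reachable from Depot: {Depot, Jct3, Y3, HubA}.
Min-cut edges: Jct3→Y1 (3), Jct3→Y2 (2), Y3→Y1 (2), Y3→Y2 (2), HubA→Port (9); capacity 3 + 2 + 2 + 2 + 9 = 18.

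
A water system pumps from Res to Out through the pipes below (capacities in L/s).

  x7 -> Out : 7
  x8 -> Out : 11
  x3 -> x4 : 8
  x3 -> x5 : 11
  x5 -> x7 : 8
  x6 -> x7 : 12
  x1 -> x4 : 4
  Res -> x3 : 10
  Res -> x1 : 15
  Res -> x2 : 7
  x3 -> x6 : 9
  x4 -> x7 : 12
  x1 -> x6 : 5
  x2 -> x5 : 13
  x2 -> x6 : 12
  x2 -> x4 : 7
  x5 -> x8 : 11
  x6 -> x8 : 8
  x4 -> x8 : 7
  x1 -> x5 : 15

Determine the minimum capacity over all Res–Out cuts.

Augment Res→x1→x4→x7→Out: bottleneck 4, flow now 4.
Augment Res→x1→x5→x7→Out: bottleneck 3, flow now 7.
Augment Res→x1→x5→x8→Out: bottleneck 8, flow now 15.
Augment Res→x2→x4→x8→Out: bottleneck 3, flow now 18.
No augmenting path remains; maximum flow = 18.
By max-flow min-cut, the minimum cut capacity equals the max flow.
In the residual graph, reachable from Res: {Res, x1, x2, x3, x4, x5, x6, x7, x8}.
Min-cut edges: x7→Out (7), x8→Out (11); capacity 7 + 11 = 18.

18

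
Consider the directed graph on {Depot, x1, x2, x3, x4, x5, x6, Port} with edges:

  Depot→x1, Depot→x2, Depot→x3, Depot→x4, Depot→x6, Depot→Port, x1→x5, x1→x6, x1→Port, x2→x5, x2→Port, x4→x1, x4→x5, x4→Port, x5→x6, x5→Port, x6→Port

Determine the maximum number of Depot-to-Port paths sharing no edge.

5

Assign every edge capacity 1; by Menger, the answer equals the max flow.
Path Depot→Port (+1); total 1.
Path Depot→x1→Port (+1); total 2.
Path Depot→x2→Port (+1); total 3.
Path Depot→x4→Port (+1); total 4.
Path Depot→x6→Port (+1); total 5.
No residual Depot→Port path; max flow = 5.
Certifying cut of size 5: {Depot→Port, Depot→x1, Depot→x2, Depot→x4, Depot→x6}.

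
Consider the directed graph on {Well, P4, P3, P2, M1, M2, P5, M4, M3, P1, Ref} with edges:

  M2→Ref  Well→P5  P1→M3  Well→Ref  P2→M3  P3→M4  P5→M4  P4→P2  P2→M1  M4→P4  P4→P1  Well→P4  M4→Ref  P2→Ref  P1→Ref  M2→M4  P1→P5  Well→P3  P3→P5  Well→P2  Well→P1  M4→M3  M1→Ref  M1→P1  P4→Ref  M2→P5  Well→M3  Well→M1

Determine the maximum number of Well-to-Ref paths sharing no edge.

Assign every edge capacity 1; by Menger, the answer equals the max flow.
Path Well→Ref (+1); total 1.
Path Well→P4→Ref (+1); total 2.
Path Well→P2→Ref (+1); total 3.
Path Well→M1→Ref (+1); total 4.
Path Well→P1→Ref (+1); total 5.
Path Well→P3→M4→Ref (+1); total 6.
No residual Well→Ref path; max flow = 6.
Certifying cut of size 6: {M1→Ref, M4→Ref, P1→Ref, P2→Ref, P4→Ref, Well→Ref}.

6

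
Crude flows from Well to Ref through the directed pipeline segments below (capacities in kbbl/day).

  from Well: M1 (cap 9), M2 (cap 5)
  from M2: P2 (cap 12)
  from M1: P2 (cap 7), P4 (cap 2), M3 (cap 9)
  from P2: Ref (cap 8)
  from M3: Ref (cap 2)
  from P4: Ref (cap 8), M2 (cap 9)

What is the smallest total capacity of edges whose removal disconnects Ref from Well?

Augment Well→M2→P2→Ref: bottleneck 5, flow now 5.
Augment Well→M1→P2→Ref: bottleneck 3, flow now 8.
Augment Well→M1→M3→Ref: bottleneck 2, flow now 10.
Augment Well→M1→P4→Ref: bottleneck 2, flow now 12.
No augmenting path remains; maximum flow = 12.
By max-flow min-cut, the minimum cut capacity equals the max flow.
In the residual graph, reachable from Well: {Well, M2, M1, P2, M3}.
Min-cut edges: M1→P4 (2), P2→Ref (8), M3→Ref (2); capacity 2 + 8 + 2 = 12.

12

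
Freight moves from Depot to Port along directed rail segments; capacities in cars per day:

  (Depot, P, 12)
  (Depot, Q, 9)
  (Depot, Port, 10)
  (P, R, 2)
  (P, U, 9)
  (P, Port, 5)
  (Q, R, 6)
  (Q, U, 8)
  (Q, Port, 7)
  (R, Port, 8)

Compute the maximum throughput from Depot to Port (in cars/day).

26

Augment Depot→Port: bottleneck 10, flow now 10.
Augment Depot→P→Port: bottleneck 5, flow now 15.
Augment Depot→Q→Port: bottleneck 7, flow now 22.
Augment Depot→P→R→Port: bottleneck 2, flow now 24.
Augment Depot→Q→R→Port: bottleneck 2, flow now 26.
No augmenting path remains; maximum flow = 26.
In the residual graph, reachable from Depot: {Depot, P, U}.
Min-cut edges: Depot→Q (9), Depot→Port (10), P→R (2), P→Port (5); capacity 9 + 10 + 2 + 5 = 26.
This cut is saturated, so no flow can exceed 26.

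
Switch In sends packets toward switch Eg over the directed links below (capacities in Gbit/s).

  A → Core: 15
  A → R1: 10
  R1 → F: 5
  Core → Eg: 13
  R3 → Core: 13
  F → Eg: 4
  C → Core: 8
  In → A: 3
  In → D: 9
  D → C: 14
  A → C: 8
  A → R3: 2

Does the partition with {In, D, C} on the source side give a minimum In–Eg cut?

Given cut capacity: 3 + 8 = 11.
Augment In→A→Core→Eg: bottleneck 3, flow now 3.
Augment In→D→C→Core→Eg: bottleneck 8, flow now 11.
No augmenting path remains; maximum flow = 11.
Cut capacity 11 equals the max flow, so it is a minimum cut.

Yes — it is a minimum cut (capacity 11).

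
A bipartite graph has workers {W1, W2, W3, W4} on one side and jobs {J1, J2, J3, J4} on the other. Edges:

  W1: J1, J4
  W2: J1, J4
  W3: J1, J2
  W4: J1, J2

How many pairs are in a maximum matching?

3

Unit-capacity flow: source→left, listed edges, right→sink; max matching = max flow.
Augmenting path W1→J1 (+1); matched 1.
Augmenting path W2→J4 (+1); matched 2.
Augmenting path W3→J2 (+1); matched 3.
No augmenting path remains; maximum matching = 3.
König certificate: {J1, J2, J4} is a vertex cover of size 3 (every listed pair touches it), so no matching can be larger.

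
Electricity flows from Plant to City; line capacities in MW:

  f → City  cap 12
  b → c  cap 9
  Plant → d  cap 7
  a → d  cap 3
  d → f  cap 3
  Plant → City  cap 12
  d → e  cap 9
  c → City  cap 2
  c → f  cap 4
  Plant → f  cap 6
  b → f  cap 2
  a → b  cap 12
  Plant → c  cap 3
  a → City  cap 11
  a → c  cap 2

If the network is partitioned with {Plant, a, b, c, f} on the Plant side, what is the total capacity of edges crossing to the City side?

47

Edges leaving {Plant, a, b, c, f}: Plant→d (7), Plant→City (12), a→d (3), a→City (11), c→City (2), f→City (12).
Cut capacity = 7 + 12 + 3 + 11 + 2 + 12 = 47.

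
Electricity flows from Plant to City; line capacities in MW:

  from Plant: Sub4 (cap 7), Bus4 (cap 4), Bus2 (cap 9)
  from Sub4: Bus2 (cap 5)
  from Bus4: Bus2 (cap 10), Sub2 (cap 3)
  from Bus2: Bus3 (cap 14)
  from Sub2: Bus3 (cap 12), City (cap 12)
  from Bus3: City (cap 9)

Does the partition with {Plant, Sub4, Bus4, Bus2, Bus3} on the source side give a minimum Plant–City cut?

Given cut capacity: 3 + 9 = 12.
Augment Plant→Bus4→Sub2→City: bottleneck 3, flow now 3.
Augment Plant→Bus2→Bus3→City: bottleneck 9, flow now 12.
No augmenting path remains; maximum flow = 12.
Cut capacity 12 equals the max flow, so it is a minimum cut.

Yes — it is a minimum cut (capacity 12).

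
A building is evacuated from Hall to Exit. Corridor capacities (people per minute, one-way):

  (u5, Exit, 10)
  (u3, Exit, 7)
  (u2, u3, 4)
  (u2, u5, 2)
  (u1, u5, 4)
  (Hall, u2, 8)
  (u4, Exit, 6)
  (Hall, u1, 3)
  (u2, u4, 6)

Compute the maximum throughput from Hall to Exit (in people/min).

11

Augment Hall→u1→u5→Exit: bottleneck 3, flow now 3.
Augment Hall→u2→u3→Exit: bottleneck 4, flow now 7.
Augment Hall→u2→u4→Exit: bottleneck 4, flow now 11.
No augmenting path remains; maximum flow = 11.
In the residual graph, reachable from Hall: {Hall}.
Min-cut edges: Hall→u1 (3), Hall→u2 (8); capacity 3 + 8 = 11.
This cut is saturated, so no flow can exceed 11.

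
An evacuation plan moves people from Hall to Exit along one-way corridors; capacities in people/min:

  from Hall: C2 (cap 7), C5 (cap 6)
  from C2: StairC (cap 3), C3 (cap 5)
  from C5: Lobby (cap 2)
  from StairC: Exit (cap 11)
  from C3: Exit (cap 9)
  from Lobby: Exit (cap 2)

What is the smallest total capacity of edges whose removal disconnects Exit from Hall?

9

Augment Hall→C2→StairC→Exit: bottleneck 3, flow now 3.
Augment Hall→C2→C3→Exit: bottleneck 4, flow now 7.
Augment Hall→C5→Lobby→Exit: bottleneck 2, flow now 9.
No augmenting path remains; maximum flow = 9.
By max-flow min-cut, the minimum cut capacity equals the max flow.
In the residual graph, reachable from Hall: {Hall, C5}.
Min-cut edges: Hall→C2 (7), C5→Lobby (2); capacity 7 + 2 = 9.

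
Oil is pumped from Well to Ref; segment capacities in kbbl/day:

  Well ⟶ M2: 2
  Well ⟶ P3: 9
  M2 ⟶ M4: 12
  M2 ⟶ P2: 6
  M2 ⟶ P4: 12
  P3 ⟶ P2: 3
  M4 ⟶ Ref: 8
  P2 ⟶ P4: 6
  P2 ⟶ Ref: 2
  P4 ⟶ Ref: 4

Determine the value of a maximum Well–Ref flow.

Augment Well→M2→M4→Ref: bottleneck 2, flow now 2.
Augment Well→P3→P2→Ref: bottleneck 2, flow now 4.
Augment Well→P3→P2→P4→Ref: bottleneck 1, flow now 5.
No augmenting path remains; maximum flow = 5.
In the residual graph, reachable from Well: {Well, P3}.
Min-cut edges: Well→M2 (2), P3→P2 (3); capacity 2 + 3 = 5.
This cut is saturated, so no flow can exceed 5.

5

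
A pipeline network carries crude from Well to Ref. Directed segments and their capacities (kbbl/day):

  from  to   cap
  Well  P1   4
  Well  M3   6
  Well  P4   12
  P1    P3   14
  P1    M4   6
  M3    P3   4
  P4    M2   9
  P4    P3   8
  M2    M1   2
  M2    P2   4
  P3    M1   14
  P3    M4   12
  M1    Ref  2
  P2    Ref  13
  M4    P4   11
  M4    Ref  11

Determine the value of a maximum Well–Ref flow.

Augment Well→P1→M4→Ref: bottleneck 4, flow now 4.
Augment Well→M3→P3→M1→Ref: bottleneck 2, flow now 6.
Augment Well→M3→P3→M4→Ref: bottleneck 2, flow now 8.
Augment Well→P4→M2→P2→Ref: bottleneck 4, flow now 12.
Augment Well→P4→P3→M4→Ref: bottleneck 5, flow now 17.
No augmenting path remains; maximum flow = 17.
In the residual graph, reachable from Well: {Well, P1, M3, P4, M2, P3, M1, M4}.
Min-cut edges: M2→P2 (4), M1→Ref (2), M4→Ref (11); capacity 4 + 2 + 11 = 17.
This cut is saturated, so no flow can exceed 17.

17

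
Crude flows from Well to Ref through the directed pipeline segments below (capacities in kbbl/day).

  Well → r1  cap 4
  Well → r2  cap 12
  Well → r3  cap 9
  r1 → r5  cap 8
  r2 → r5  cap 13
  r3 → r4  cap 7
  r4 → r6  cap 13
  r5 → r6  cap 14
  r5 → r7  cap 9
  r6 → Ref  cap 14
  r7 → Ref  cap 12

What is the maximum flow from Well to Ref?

23

Augment Well→r1→r5→r6→Ref: bottleneck 4, flow now 4.
Augment Well→r2→r5→r6→Ref: bottleneck 10, flow now 14.
Augment Well→r2→r5→r7→Ref: bottleneck 2, flow now 16.
Augment Well→r3→r4→r6→r5→r7→Ref: bottleneck 7, flow now 23. (uses reverse residual edge)
No augmenting path remains; maximum flow = 23.
In the residual graph, reachable from Well: {Well, r3}.
Min-cut edges: Well→r1 (4), Well→r2 (12), r3→r4 (7); capacity 4 + 12 + 7 = 23.
This cut is saturated, so no flow can exceed 23.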